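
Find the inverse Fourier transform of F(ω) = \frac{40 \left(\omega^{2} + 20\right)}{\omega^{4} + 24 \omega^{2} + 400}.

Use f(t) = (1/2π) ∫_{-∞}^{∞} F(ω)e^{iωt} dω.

f(t) = 5 e^{- 4 \left|{t}\right|} \cos{\left(2 \left|{t}\right| \right)}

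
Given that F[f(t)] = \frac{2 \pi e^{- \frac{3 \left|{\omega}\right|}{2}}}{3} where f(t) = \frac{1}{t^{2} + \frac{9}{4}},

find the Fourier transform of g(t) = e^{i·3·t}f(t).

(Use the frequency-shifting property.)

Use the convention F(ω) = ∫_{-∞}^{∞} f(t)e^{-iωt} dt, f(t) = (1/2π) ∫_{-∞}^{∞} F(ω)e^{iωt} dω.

F[g](ω) = \frac{2 \pi e^{- \frac{3 \left|{\omega - 3}\right|}{2}}}{3}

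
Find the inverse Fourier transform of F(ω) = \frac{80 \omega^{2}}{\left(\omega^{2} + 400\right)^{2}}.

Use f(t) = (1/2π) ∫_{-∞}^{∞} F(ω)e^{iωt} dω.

f(t) = \left(1 - 20 \left|{t}\right|\right) e^{- 20 \left|{t}\right|}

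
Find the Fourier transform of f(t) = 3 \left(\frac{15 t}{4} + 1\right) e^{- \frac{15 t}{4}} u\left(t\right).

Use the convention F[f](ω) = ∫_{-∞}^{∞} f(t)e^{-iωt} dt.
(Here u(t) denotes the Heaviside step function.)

F(ω) = \frac{24 \left(- 2 i \omega - 15\right)}{16 \omega^{2} - 120 i \omega - 225}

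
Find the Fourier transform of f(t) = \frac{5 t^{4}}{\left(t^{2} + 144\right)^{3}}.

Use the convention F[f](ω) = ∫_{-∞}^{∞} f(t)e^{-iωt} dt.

F(ω) = \frac{5 \pi \left(48 \omega^{2} - 20 \left|{\omega}\right| + 1\right) e^{- 12 \left|{\omega}\right|}}{32}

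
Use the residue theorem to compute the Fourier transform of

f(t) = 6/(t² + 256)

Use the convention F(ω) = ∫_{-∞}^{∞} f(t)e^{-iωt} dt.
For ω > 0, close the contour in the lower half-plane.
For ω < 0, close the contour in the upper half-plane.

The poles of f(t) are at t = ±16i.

Let g(z) = f(z)e^{-iωz}; for large |z| the factor e^{-iωz} decays in the lower half-plane when ω > 0 and in the upper half-plane when ω < 0.

Case ω > 0 (lower half-plane, clockwise contour ⇒ F(ω) = -2πi·ΣRes):
  Res_{z = - 16 i} g(z) = \frac{3 i e^{- 16 \omega}}{16}
  F(ω) = -2πi·ΣRes = \frac{3 \pi e^{- 16 \omega}}{8}

Case ω < 0 (upper half-plane, counterclockwise contour ⇒ F(ω) = +2πi·ΣRes):
  Res_{z = 16 i} g(z) = - \frac{3 i e^{16 \omega}}{16}
  F(ω) = 2πi·ΣRes = \frac{3 \pi e^{16 \omega}}{8}

Both cases combine into a single formula in |ω|:

F(ω) = \frac{3 \pi e^{- 16 \left|{\omega}\right|}}{8}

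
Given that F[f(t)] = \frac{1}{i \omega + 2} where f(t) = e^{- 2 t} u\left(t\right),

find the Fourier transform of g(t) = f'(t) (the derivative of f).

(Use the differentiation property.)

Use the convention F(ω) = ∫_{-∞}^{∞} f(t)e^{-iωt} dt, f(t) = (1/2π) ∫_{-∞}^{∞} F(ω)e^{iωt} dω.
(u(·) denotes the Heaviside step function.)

F[g](ω) = \frac{\omega}{\omega - 2 i}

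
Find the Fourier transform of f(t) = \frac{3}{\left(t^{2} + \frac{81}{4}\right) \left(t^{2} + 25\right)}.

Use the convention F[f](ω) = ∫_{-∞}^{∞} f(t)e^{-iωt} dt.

F(ω) = - \frac{12 \pi e^{- 5 \left|{\omega}\right|}}{95} + \frac{8 \pi e^{- \frac{9 \left|{\omega}\right|}{2}}}{57}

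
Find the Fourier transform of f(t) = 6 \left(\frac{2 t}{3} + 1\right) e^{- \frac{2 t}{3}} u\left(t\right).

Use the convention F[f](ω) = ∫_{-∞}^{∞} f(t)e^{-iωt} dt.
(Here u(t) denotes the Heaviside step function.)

F(ω) = \frac{18 \left(- 3 i \omega - 4\right)}{9 \omega^{2} - 12 i \omega - 4}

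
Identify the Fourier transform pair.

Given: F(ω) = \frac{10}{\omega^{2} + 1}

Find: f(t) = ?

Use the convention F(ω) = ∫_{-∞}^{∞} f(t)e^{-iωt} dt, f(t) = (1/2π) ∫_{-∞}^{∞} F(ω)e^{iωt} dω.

f(t) = 5 e^{- \left|{t}\right|}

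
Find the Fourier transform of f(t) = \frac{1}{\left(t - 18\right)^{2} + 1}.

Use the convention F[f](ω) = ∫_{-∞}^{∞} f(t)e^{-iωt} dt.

F(ω) = \pi e^{- 18 i \omega - \left|{\omega}\right|}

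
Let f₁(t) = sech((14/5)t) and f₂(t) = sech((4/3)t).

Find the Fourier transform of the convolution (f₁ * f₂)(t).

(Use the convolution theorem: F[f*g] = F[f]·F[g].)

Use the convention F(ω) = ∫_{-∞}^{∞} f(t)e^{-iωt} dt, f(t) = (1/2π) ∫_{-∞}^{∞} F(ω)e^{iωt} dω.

F[f₁*f₂](ω) = \frac{15 \pi^{2}}{56 \cosh{\left(\frac{5 \pi \omega}{28} \right)} \cosh{\left(\frac{3 \pi \omega}{8} \right)}}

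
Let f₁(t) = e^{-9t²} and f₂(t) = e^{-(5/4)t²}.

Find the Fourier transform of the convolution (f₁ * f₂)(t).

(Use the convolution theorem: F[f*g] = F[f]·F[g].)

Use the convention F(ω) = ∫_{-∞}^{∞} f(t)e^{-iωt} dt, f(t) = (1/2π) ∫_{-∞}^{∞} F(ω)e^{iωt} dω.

F[f₁*f₂](ω) = \frac{2 \sqrt{5} \pi e^{- \frac{41 \omega^{2}}{180}}}{15}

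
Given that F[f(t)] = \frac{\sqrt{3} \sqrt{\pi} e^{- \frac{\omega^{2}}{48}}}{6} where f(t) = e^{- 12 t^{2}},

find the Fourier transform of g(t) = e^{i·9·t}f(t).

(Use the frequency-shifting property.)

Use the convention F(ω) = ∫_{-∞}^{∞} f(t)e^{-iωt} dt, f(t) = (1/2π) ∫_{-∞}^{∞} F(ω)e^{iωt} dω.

F[g](ω) = \frac{\sqrt{3} \sqrt{\pi} e^{- \frac{\left(\omega - 9\right)^{2}}{48}}}{6}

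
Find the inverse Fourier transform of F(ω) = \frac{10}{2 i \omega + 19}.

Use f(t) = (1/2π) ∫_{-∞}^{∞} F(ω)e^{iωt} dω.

f(t) = 5 e^{- \frac{19 t}{2}} u\left(t\right)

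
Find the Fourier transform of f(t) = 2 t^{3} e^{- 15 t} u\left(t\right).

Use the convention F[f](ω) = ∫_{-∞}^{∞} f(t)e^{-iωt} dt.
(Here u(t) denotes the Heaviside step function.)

F(ω) = \frac{12}{\left(i \omega + 15\right)^{4}}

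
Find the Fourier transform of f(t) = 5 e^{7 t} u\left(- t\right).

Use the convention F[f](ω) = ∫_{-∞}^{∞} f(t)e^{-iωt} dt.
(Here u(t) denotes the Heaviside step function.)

F(ω) = - \frac{5}{i \omega - 7}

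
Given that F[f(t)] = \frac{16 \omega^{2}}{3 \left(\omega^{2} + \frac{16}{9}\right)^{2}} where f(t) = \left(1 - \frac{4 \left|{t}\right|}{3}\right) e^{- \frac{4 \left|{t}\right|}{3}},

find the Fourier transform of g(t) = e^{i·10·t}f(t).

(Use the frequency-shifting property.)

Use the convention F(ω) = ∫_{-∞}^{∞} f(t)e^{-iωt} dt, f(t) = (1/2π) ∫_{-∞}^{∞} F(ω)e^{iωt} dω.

F[g](ω) = \frac{432 \left(\omega - 10\right)^{2}}{\left(9 \left(\omega - 10\right)^{2} + 16\right)^{2}}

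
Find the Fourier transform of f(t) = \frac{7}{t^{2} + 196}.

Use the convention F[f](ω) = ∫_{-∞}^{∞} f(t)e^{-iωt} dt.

F(ω) = \frac{\pi e^{- 14 \left|{\omega}\right|}}{2}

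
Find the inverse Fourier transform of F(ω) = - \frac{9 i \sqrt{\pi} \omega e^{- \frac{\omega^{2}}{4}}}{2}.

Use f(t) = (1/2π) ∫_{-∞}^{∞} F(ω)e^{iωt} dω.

f(t) = 9 t e^{- t^{2}}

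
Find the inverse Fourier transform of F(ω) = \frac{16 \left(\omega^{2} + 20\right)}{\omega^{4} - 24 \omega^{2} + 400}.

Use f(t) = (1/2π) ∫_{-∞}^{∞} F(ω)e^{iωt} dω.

f(t) = 4 e^{- 2 \left|{t}\right|} \cos{\left(4 \left|{t}\right| \right)}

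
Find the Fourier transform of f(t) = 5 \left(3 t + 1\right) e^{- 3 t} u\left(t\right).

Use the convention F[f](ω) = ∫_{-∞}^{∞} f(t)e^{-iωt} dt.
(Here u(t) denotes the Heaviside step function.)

F(ω) = \frac{5 \left(- i \omega - 6\right)}{\omega^{2} - 6 i \omega - 9}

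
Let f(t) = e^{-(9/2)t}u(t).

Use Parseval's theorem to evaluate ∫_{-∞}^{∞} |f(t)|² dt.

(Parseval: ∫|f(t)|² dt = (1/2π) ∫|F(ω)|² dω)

∫|f(t)|² dt = \frac{1}{9}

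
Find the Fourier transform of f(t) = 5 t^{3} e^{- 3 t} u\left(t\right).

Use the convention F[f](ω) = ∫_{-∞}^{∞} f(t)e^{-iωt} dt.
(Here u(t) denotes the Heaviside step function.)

F(ω) = \frac{30}{\left(i \omega + 3\right)^{4}}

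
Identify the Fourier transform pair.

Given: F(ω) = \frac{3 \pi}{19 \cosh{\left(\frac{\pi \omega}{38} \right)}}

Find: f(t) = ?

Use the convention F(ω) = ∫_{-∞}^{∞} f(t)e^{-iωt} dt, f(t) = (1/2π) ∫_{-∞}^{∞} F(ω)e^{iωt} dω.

f(t) = \frac{3}{\cosh{\left(19 t \right)}}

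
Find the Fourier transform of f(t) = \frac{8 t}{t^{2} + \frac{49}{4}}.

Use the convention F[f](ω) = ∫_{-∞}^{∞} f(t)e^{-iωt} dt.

F(ω) = - 8 i \pi e^{- \frac{7 \left|{\omega}\right|}{2}} \operatorname{sign}{\left(\omega \right)}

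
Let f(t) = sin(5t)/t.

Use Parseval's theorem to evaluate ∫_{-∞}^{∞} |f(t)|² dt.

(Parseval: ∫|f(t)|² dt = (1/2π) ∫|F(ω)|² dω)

∫|f(t)|² dt = 5 \pi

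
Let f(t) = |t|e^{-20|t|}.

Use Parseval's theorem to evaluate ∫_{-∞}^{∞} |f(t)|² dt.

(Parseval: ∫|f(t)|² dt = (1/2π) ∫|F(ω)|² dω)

∫|f(t)|² dt = \frac{1}{16000}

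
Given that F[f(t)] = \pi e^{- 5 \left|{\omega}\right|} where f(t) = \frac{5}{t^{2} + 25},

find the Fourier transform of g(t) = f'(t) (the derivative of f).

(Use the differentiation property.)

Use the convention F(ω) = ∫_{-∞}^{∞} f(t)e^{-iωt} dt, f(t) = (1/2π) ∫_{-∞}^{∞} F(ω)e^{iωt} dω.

F[g](ω) = i \pi \omega e^{- 5 \left|{\omega}\right|}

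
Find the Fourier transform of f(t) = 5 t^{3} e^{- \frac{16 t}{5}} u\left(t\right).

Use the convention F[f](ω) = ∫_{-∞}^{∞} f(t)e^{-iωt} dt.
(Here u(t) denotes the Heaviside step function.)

F(ω) = \frac{18750}{\left(5 i \omega + 16\right)^{4}}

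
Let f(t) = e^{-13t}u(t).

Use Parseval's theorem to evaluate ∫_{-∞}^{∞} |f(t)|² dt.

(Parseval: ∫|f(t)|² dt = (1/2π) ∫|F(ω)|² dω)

∫|f(t)|² dt = \frac{1}{26}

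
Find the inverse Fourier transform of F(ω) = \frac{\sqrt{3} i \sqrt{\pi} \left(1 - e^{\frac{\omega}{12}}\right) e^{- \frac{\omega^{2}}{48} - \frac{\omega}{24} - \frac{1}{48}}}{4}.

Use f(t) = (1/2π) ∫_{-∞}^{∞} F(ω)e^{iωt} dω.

f(t) = 3 e^{- 12 t^{2}} \sin{\left(t \right)}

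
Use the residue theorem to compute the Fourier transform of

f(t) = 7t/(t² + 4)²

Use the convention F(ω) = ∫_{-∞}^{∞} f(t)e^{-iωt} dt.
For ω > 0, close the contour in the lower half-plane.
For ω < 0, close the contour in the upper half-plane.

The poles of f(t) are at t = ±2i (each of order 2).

Let g(z) = f(z)e^{-iωz}; for large |z| the factor e^{-iωz} decays in the lower half-plane when ω > 0 and in the upper half-plane when ω < 0.

Case ω > 0 (lower half-plane, clockwise contour ⇒ F(ω) = -2πi·ΣRes):
  Res_{z = - 2 i} g(z) = \frac{7 \omega e^{- 2 \omega}}{8} (pole of order 2)
  F(ω) = -2πi·ΣRes = - \frac{7 i \pi \omega e^{- 2 \omega}}{4}

Case ω < 0 (upper half-plane, counterclockwise contour ⇒ F(ω) = +2πi·ΣRes):
  Res_{z = 2 i} g(z) = - \frac{7 \omega e^{2 \omega}}{8} (pole of order 2)
  F(ω) = 2πi·ΣRes = - \frac{7 i \pi \omega e^{2 \omega}}{4}

Both cases combine into a single formula in |ω|:

F(ω) = - \frac{7 i \pi \omega e^{- 2 \left|{\omega}\right|}}{4}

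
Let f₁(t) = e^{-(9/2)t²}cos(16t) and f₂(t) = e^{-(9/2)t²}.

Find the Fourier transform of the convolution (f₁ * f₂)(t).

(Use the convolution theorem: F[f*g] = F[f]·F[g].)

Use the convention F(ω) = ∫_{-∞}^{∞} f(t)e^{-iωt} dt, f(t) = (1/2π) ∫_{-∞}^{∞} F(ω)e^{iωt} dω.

F[f₁*f₂](ω) = \frac{\pi \left(e^{\frac{32 \omega}{9}} + 1\right) e^{- \frac{\omega^{2}}{9} - \frac{16 \omega}{9} - \frac{128}{9}}}{9}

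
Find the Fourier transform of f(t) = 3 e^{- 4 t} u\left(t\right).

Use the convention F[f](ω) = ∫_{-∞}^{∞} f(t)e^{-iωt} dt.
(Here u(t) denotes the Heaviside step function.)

F(ω) = \frac{3}{i \omega + 4}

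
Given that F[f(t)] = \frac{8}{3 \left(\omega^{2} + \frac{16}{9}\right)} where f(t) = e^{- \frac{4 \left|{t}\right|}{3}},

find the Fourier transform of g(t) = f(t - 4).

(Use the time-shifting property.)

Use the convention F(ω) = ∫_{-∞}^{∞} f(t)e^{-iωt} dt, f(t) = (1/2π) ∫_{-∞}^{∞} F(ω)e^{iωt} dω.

F[g](ω) = \frac{24 e^{- 4 i \omega}}{9 \omega^{2} + 16}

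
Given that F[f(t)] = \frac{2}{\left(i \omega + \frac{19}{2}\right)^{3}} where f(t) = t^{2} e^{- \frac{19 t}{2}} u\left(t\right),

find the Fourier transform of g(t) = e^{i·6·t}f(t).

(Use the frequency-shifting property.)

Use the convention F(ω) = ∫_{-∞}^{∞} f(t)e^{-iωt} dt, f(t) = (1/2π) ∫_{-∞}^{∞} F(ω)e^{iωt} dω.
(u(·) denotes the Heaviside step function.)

F[g](ω) = \frac{16}{\left(2 i \left(\omega - 6\right) + 19\right)^{3}}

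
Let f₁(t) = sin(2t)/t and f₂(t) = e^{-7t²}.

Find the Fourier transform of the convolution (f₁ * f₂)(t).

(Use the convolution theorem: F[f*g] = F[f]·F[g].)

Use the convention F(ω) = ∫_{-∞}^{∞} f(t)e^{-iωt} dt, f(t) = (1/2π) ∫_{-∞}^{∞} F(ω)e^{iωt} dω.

F[f₁*f₂](ω) = \begin{cases} \frac{\sqrt{7} \pi^{\frac{3}{2}} e^{- \frac{\omega^{2}}{28}}}{7} & \text{for}\: \omega > -2 \wedge \omega < 2 \\0 & \text{otherwise} \end{cases}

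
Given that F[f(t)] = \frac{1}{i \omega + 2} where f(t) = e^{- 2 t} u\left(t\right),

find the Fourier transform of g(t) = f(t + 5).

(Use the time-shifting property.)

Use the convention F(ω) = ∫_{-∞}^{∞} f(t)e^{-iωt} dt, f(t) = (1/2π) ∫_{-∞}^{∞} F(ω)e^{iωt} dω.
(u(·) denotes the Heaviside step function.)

F[g](ω) = \frac{e^{5 i \omega}}{i \omega + 2}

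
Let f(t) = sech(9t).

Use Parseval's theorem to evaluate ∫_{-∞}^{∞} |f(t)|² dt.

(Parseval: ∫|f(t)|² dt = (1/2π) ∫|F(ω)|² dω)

∫|f(t)|² dt = \frac{2}{9}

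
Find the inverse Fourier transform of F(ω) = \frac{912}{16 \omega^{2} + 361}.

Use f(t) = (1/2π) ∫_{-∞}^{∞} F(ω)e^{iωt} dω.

f(t) = 6 e^{- \frac{19 \left|{t}\right|}{4}}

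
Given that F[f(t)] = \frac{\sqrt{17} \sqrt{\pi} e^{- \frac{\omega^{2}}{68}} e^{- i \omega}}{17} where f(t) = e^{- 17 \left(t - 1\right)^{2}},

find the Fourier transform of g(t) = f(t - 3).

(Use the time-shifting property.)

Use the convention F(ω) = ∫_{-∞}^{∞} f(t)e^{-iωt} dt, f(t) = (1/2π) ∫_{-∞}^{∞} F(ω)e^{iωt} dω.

F[g](ω) = \frac{\sqrt{17} \sqrt{\pi} e^{- \frac{\omega \left(\omega + 272 i\right)}{68}}}{17}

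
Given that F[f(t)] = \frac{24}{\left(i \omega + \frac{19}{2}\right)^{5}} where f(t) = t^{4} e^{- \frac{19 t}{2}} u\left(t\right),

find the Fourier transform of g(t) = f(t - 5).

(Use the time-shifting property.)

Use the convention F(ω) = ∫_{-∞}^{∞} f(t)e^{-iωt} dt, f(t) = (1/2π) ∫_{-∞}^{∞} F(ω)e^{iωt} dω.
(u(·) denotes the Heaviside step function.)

F[g](ω) = \frac{768 e^{- 5 i \omega}}{\left(2 i \omega + 19\right)^{5}}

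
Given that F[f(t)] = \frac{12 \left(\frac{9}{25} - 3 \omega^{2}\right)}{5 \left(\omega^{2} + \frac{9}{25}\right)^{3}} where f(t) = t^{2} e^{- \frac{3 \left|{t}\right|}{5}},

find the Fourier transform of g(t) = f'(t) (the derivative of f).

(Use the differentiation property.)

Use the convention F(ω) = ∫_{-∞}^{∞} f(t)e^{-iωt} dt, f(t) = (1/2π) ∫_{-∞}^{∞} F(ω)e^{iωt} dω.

F[g](ω) = - \frac{4500 i \omega \left(25 \omega^{2} - 3\right)}{\left(25 \omega^{2} + 9\right)^{3}}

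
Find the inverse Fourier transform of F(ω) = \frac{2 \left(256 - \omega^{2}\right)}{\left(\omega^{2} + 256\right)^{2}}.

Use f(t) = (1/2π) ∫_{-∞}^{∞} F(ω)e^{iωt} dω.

f(t) = e^{- 16 \left|{t}\right|} \left|{t}\right|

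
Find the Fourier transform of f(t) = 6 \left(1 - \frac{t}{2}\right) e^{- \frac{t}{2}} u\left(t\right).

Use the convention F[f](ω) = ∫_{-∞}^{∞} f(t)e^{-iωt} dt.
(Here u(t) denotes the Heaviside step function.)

F(ω) = \frac{24 i \omega}{- 4 \omega^{2} + 4 i \omega + 1}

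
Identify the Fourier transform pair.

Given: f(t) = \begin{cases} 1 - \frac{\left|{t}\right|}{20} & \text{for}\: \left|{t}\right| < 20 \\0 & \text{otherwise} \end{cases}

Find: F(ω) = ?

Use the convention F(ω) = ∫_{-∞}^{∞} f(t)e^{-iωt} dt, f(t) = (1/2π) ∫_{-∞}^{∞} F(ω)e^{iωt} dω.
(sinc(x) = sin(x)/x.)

F(ω) = 20 \operatorname{sinc}^{2}{\left(10 \omega \right)}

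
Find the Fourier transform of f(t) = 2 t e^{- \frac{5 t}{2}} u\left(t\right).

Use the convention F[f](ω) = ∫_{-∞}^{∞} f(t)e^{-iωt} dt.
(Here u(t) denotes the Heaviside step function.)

F(ω) = \frac{8}{\left(2 i \omega + 5\right)^{2}}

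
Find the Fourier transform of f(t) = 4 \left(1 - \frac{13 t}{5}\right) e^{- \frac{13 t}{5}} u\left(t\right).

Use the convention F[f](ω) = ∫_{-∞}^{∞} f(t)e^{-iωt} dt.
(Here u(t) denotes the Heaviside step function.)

F(ω) = \frac{100 i \omega}{- 25 \omega^{2} + 130 i \omega + 169}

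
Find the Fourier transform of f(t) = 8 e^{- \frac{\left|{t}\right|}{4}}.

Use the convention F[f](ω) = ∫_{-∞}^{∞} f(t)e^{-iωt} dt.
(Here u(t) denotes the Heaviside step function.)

F(ω) = \frac{64}{16 \omega^{2} + 1}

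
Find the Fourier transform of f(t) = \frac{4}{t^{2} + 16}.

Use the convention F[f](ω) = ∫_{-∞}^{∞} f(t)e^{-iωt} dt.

F(ω) = \pi e^{- 4 \left|{\omega}\right|}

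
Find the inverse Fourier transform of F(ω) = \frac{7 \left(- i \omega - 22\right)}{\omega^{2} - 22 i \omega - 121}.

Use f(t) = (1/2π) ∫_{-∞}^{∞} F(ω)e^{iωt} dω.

f(t) = 7 \left(11 t + 1\right) e^{- 11 t} u\left(t\right)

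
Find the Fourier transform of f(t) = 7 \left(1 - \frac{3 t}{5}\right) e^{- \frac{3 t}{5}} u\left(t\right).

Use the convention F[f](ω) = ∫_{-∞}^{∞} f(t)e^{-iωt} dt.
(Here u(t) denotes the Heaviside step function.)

F(ω) = \frac{175 i \omega}{- 25 \omega^{2} + 30 i \omega + 9}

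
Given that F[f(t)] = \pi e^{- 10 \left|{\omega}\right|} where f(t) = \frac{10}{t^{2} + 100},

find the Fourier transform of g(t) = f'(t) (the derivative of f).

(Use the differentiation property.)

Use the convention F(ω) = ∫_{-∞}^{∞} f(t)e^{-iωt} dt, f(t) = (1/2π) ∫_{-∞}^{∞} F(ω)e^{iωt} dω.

F[g](ω) = i \pi \omega e^{- 10 \left|{\omega}\right|}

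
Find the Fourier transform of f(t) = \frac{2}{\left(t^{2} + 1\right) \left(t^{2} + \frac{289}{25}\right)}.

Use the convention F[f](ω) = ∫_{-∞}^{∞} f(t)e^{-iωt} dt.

F(ω) = \frac{25 \pi e^{- \left|{\omega}\right|}}{132} - \frac{125 \pi e^{- \frac{17 \left|{\omega}\right|}{5}}}{2244}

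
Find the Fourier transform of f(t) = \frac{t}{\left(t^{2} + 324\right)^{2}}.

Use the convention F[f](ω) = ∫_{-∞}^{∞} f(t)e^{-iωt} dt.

F(ω) = - \frac{i \pi \omega e^{- 18 \left|{\omega}\right|}}{36}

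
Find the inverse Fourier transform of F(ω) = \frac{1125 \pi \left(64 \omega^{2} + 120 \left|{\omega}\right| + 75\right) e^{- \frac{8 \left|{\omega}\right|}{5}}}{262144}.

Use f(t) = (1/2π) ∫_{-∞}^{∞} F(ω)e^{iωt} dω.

f(t) = \frac{9}{\left(t^{2} + \frac{64}{25}\right)^{3}}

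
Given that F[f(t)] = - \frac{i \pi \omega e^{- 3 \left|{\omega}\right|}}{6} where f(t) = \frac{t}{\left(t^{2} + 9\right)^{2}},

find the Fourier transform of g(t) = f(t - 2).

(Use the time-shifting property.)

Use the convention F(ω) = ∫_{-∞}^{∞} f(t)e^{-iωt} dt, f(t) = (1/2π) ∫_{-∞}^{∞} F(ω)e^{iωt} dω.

F[g](ω) = - \frac{i \pi \omega e^{- 2 i \omega - 3 \left|{\omega}\right|}}{6}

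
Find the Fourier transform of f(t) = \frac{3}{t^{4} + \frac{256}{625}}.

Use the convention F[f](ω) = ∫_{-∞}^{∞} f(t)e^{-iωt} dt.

F(ω) = \frac{375 \pi e^{- \frac{2 \sqrt{2} \left|{\omega}\right|}{5}} \sin{\left(\frac{2 \sqrt{2} \left|{\omega}\right|}{5} + \frac{\pi}{4} \right)}}{64}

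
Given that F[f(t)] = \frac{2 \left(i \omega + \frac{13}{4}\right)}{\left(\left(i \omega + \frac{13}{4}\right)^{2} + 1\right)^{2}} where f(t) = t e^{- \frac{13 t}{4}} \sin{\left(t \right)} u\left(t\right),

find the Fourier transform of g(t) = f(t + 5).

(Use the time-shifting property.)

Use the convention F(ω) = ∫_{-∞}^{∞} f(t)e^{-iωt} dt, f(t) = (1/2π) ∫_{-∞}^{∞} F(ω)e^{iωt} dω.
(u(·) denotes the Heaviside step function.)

F[g](ω) = \frac{\left(512 i \omega + 1664\right) e^{5 i \omega}}{\left(\left(4 i \omega + 13\right)^{2} + 16\right)^{2}}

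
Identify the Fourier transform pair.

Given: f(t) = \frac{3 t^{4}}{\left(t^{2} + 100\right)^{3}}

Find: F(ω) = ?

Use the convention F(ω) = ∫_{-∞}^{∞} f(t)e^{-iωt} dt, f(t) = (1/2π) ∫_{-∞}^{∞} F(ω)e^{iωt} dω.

F(ω) = \frac{3 \pi \left(100 \omega^{2} - 50 \left|{\omega}\right| + 3\right) e^{- 10 \left|{\omega}\right|}}{80}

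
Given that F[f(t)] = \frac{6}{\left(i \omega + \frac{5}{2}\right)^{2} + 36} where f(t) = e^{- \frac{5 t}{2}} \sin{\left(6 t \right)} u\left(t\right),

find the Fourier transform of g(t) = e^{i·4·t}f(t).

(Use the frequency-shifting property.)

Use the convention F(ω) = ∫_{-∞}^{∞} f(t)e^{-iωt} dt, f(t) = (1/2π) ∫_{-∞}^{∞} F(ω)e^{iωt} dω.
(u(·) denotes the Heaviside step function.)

F[g](ω) = \frac{24}{\left(2 i \left(\omega - 4\right) + 5\right)^{2} + 144}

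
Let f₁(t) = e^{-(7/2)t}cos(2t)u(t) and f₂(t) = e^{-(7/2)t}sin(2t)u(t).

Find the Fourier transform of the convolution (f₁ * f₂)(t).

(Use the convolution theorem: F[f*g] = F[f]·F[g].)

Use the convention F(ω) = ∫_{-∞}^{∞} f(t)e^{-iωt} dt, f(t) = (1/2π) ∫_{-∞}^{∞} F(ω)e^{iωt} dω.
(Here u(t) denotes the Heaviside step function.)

F[f₁*f₂](ω) = \frac{16 \left(2 i \omega + 7\right)}{\left(\left(2 i \omega + 7\right)^{2} + 16\right)^{2}}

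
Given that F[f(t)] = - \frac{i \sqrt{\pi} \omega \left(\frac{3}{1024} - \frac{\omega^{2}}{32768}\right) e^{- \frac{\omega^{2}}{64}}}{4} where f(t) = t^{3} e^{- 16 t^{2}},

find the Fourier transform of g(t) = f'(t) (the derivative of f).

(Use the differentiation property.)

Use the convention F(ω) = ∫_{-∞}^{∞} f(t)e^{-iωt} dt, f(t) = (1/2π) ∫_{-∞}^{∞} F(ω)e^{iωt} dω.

F[g](ω) = \frac{\sqrt{\pi} \omega^{2} \left(96 - \omega^{2}\right) e^{- \frac{\omega^{2}}{64}}}{131072}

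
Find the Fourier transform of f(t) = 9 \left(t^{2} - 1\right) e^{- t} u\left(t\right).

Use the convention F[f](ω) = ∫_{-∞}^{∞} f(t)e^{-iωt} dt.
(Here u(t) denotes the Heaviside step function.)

F(ω) = \frac{9 \left(2 i \omega - \left(i \omega + 1\right)^{3} + 2\right)}{\left(i \omega + 1\right)^{4}}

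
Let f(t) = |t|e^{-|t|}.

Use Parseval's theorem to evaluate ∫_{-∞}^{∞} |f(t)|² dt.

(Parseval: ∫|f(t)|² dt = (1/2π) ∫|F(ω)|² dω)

∫|f(t)|² dt = \frac{1}{2}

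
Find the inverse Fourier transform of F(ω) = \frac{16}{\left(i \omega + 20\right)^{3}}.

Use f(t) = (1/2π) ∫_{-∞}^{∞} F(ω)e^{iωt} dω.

f(t) = 8 t^{2} e^{- 20 t} u\left(t\right)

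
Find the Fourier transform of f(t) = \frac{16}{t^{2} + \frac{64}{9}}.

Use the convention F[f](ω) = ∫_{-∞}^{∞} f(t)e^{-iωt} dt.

F(ω) = 6 \pi e^{- \frac{8 \left|{\omega}\right|}{3}}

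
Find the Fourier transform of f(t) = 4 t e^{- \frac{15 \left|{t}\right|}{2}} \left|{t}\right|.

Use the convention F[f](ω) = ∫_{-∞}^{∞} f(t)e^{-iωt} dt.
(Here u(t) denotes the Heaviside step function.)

F(ω) = \frac{256 i \omega \left(4 \omega^{2} - 675\right)}{\left(4 \omega^{2} + 225\right)^{3}}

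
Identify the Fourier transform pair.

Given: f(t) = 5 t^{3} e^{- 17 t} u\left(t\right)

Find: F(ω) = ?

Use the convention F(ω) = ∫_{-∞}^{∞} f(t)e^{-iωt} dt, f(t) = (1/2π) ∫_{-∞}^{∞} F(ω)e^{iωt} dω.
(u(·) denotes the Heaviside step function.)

F(ω) = \frac{30}{\left(i \omega + 17\right)^{4}}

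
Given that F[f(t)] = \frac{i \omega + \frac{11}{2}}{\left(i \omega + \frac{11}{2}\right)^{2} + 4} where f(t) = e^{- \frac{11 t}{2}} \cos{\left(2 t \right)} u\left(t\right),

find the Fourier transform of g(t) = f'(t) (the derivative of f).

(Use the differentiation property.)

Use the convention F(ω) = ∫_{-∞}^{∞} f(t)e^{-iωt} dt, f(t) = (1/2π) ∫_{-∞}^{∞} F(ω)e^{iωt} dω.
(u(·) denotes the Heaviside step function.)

F[g](ω) = \frac{2 i \omega \left(2 i \omega + 11\right)}{\left(2 i \omega + 11\right)^{2} + 16}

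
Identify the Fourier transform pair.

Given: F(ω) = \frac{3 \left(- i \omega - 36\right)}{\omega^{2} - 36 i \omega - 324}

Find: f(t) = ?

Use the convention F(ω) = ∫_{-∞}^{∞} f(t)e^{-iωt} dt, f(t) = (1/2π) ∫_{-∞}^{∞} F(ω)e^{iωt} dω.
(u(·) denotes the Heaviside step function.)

f(t) = 3 \left(18 t + 1\right) e^{- 18 t} u\left(t\right)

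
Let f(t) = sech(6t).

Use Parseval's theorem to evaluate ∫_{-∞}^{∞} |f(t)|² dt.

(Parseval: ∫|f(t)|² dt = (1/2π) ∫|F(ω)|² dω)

∫|f(t)|² dt = \frac{1}{3}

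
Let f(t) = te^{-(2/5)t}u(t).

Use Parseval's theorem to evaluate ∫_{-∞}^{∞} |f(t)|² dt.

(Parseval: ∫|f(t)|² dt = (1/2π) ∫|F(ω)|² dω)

∫|f(t)|² dt = \frac{125}{32}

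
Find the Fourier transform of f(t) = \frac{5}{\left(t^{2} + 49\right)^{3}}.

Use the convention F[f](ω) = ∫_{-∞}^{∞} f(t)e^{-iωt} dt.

F(ω) = \frac{5 \pi \left(49 \omega^{2} + 21 \left|{\omega}\right| + 3\right) e^{- 7 \left|{\omega}\right|}}{134456}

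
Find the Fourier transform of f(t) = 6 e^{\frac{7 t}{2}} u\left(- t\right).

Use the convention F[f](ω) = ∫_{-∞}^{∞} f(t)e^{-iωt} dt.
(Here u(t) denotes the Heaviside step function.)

F(ω) = - \frac{12}{2 i \omega - 7}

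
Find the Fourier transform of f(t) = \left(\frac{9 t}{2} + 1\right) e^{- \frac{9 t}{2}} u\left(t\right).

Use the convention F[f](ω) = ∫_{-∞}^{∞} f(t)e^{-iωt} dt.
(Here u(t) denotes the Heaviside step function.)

F(ω) = \frac{4 \left(- i \omega - 9\right)}{4 \omega^{2} - 36 i \omega - 81}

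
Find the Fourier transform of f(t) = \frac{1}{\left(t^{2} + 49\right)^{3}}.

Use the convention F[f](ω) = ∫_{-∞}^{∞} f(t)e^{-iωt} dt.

F(ω) = \frac{\pi \left(49 \omega^{2} + 21 \left|{\omega}\right| + 3\right) e^{- 7 \left|{\omega}\right|}}{134456}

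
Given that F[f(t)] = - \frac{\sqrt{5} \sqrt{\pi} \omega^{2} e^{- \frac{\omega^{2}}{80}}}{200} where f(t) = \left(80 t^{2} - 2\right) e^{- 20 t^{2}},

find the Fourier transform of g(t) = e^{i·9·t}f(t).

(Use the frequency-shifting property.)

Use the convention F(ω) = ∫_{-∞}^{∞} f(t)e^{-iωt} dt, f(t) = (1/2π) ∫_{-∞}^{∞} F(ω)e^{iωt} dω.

F[g](ω) = - \frac{\sqrt{5} \sqrt{\pi} \left(\omega - 9\right)^{2} e^{- \frac{\left(\omega - 9\right)^{2}}{80}}}{200}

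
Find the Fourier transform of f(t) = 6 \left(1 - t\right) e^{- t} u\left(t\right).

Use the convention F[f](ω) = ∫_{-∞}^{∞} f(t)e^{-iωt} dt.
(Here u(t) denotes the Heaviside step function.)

F(ω) = \frac{6 i \omega}{- \omega^{2} + 2 i \omega + 1}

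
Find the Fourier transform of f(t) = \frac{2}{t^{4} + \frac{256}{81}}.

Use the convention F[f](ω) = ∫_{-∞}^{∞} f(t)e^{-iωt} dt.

F(ω) = \frac{27 \pi e^{- \frac{2 \sqrt{2} \left|{\omega}\right|}{3}} \sin{\left(\frac{2 \sqrt{2} \left|{\omega}\right|}{3} + \frac{\pi}{4} \right)}}{32}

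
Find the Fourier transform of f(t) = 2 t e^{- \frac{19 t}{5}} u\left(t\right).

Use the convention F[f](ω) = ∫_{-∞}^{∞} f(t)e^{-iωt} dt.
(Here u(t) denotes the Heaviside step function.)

F(ω) = \frac{50}{\left(5 i \omega + 19\right)^{2}}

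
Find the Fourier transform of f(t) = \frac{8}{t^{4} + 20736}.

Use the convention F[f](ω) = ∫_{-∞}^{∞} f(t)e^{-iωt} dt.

F(ω) = \frac{\pi e^{- 6 \sqrt{2} \left|{\omega}\right|} \sin{\left(6 \sqrt{2} \left|{\omega}\right| + \frac{\pi}{4} \right)}}{216}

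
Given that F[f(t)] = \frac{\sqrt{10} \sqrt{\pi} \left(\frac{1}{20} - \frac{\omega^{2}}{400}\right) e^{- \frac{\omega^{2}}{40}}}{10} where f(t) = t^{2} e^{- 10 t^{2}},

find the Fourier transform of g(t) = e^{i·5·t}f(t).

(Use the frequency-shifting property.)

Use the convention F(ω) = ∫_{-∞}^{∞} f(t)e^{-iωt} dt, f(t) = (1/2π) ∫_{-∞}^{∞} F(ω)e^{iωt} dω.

F[g](ω) = \frac{\sqrt{10} \sqrt{\pi} \left(20 - \left(\omega - 5\right)^{2}\right) e^{- \frac{\left(\omega - 5\right)^{2}}{40}}}{4000}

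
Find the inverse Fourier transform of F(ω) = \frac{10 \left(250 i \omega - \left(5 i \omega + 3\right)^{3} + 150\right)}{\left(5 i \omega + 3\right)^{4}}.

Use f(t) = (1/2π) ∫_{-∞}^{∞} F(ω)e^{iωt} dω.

f(t) = 2 \left(t^{2} - 1\right) e^{- \frac{3 t}{5}} u\left(t\right)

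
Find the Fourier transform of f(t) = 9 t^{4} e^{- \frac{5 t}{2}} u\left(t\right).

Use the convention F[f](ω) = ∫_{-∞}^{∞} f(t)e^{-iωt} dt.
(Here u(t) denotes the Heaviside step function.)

F(ω) = \frac{6912}{\left(2 i \omega + 5\right)^{5}}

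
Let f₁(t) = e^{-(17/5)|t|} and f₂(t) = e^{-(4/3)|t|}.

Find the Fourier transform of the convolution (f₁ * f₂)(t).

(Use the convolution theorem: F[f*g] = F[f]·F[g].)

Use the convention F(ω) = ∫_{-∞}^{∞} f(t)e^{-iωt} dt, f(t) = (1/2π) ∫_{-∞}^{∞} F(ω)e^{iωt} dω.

F[f₁*f₂](ω) = \frac{4080}{225 \omega^{4} + 3001 \omega^{2} + 4624}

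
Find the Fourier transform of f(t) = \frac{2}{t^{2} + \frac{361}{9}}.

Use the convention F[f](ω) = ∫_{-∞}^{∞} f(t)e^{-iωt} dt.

F(ω) = \frac{6 \pi e^{- \frac{19 \left|{\omega}\right|}{3}}}{19}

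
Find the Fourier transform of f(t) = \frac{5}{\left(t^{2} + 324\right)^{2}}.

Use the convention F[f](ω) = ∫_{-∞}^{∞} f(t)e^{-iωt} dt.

F(ω) = \frac{5 \pi \left(18 \left|{\omega}\right| + 1\right) e^{- 18 \left|{\omega}\right|}}{11664}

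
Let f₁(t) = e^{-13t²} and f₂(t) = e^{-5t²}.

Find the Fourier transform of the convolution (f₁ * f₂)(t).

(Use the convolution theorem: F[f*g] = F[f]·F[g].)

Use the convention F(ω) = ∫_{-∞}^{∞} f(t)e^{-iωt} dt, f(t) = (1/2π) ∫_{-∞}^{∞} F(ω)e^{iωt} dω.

F[f₁*f₂](ω) = \frac{\sqrt{65} \pi e^{- \frac{9 \omega^{2}}{130}}}{65}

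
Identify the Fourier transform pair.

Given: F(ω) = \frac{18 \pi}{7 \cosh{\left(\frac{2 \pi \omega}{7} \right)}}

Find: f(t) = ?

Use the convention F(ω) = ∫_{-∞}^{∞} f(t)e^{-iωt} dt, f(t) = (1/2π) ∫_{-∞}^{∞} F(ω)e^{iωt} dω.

f(t) = \frac{9}{e^{\frac{7 t}{4}} + e^{- \frac{7 t}{4}}}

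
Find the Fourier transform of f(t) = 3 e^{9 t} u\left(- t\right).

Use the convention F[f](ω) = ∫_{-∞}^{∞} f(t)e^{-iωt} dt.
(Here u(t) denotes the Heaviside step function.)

F(ω) = - \frac{3}{i \omega - 9}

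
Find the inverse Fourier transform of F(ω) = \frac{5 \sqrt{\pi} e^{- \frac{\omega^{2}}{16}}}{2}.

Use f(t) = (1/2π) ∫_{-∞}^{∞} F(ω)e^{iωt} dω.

f(t) = 5 e^{- 4 t^{2}}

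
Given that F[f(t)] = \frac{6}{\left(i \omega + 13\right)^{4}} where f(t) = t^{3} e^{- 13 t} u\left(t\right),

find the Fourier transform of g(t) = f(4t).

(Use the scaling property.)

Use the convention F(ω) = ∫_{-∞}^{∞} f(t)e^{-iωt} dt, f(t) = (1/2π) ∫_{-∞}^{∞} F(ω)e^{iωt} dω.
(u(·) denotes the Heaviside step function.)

F[g](ω) = \frac{384}{\left(i \omega + 52\right)^{4}}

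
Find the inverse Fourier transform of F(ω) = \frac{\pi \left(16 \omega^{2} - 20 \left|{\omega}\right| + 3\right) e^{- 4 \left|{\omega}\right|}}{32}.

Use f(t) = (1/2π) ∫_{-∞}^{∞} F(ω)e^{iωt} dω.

f(t) = \frac{t^{4}}{\left(t^{2} + 16\right)^{3}}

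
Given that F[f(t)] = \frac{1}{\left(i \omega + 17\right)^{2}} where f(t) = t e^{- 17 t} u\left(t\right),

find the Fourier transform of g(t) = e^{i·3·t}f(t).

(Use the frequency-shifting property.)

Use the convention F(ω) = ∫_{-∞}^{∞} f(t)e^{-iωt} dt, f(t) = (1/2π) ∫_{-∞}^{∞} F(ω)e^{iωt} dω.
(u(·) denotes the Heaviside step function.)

F[g](ω) = \frac{1}{\left(i \left(\omega - 3\right) + 17\right)^{2}}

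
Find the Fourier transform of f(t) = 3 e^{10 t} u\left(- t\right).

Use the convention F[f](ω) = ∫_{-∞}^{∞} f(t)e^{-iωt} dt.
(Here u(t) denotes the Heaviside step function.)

F(ω) = - \frac{3}{i \omega - 10}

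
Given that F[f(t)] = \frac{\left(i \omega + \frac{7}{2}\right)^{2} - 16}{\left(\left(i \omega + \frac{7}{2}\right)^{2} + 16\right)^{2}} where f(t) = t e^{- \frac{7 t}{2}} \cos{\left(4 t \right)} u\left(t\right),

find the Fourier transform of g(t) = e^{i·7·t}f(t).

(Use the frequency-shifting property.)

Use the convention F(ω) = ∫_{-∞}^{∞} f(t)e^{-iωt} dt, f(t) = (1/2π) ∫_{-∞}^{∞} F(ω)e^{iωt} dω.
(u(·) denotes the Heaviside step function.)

F[g](ω) = \frac{4 \left(\left(2 i \left(\omega - 7\right) + 7\right)^{2} - 64\right)}{\left(\left(2 i \left(\omega - 7\right) + 7\right)^{2} + 64\right)^{2}}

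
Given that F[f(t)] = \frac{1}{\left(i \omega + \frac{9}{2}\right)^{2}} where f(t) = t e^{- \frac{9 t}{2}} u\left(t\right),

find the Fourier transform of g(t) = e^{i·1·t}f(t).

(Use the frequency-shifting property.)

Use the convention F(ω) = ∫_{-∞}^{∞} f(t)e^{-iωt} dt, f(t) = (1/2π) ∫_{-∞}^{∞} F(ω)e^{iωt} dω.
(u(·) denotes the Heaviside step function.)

F[g](ω) = \frac{4}{\left(2 i \left(\omega - 1\right) + 9\right)^{2}}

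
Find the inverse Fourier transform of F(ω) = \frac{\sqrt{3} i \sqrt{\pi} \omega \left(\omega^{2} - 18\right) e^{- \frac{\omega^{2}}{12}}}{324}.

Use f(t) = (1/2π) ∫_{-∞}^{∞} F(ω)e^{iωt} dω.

f(t) = 2 t^{3} e^{- 3 t^{2}}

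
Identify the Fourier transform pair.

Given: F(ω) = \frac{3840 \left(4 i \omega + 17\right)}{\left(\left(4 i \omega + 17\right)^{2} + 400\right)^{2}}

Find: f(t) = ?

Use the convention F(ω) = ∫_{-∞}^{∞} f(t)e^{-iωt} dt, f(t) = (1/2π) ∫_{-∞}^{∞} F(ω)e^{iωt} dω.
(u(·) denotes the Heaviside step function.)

f(t) = 6 t e^{- \frac{17 t}{4}} \sin{\left(5 t \right)} u\left(t\right)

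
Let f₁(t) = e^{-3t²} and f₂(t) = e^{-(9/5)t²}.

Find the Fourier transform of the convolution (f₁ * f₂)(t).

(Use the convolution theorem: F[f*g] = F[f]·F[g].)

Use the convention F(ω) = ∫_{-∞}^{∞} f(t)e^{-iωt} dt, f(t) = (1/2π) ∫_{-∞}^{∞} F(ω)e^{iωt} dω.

F[f₁*f₂](ω) = \frac{\sqrt{15} \pi e^{- \frac{2 \omega^{2}}{9}}}{9}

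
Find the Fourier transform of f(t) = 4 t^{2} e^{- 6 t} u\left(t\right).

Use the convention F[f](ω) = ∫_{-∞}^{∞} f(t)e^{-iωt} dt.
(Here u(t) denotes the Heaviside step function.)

F(ω) = \frac{8}{\left(i \omega + 6\right)^{3}}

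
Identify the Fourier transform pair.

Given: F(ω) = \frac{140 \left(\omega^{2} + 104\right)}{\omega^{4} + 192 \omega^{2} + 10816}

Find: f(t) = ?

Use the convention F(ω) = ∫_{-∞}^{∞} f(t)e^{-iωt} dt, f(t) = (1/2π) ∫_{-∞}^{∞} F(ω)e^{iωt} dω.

f(t) = 7 e^{- 10 \left|{t}\right|} \cos{\left(2 \left|{t}\right| \right)}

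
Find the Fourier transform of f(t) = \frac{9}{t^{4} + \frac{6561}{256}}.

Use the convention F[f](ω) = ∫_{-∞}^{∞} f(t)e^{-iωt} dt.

F(ω) = \frac{64 \pi e^{- \frac{9 \sqrt{2} \left|{\omega}\right|}{8}} \sin{\left(\frac{9 \sqrt{2} \left|{\omega}\right|}{8} + \frac{\pi}{4} \right)}}{81}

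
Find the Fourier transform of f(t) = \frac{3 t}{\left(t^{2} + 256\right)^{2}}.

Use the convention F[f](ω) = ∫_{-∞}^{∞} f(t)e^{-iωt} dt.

F(ω) = - \frac{3 i \pi \omega e^{- 16 \left|{\omega}\right|}}{32}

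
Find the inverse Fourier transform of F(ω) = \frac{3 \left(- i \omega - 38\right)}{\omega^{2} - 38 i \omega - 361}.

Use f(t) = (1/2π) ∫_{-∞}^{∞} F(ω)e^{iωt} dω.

f(t) = 3 \left(19 t + 1\right) e^{- 19 t} u\left(t\right)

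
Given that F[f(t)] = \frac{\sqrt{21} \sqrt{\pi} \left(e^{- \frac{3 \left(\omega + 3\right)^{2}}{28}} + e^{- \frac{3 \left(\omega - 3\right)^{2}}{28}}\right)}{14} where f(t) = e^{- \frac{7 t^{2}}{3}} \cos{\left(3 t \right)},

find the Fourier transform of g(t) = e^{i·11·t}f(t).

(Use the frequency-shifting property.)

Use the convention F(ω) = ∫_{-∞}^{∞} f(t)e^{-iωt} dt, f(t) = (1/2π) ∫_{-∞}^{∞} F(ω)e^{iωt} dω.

F[g](ω) = \frac{\sqrt{21} \sqrt{\pi} \left(e^{\frac{12 \omega}{7} + 21} + e^{3 \omega + \frac{48}{7}}\right) e^{- \frac{3 \omega^{2}}{28} - \frac{195}{7}}}{14}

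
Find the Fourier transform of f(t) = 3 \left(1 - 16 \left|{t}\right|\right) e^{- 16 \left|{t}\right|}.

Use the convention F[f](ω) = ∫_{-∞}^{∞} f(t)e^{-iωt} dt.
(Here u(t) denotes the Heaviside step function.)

F(ω) = \frac{192 \omega^{2}}{\left(\omega^{2} + 256\right)^{2}}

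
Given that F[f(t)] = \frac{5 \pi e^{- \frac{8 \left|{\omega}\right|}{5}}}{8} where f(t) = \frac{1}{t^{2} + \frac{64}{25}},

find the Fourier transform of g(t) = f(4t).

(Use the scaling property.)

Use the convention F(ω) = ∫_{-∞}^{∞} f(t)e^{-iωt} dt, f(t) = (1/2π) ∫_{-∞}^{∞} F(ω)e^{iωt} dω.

F[g](ω) = \frac{5 \pi e^{- \frac{2 \left|{\omega}\right|}{5}}}{32}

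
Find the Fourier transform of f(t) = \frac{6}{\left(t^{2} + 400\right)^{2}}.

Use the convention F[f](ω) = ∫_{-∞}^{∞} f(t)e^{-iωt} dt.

F(ω) = \frac{3 \pi \left(20 \left|{\omega}\right| + 1\right) e^{- 20 \left|{\omega}\right|}}{8000}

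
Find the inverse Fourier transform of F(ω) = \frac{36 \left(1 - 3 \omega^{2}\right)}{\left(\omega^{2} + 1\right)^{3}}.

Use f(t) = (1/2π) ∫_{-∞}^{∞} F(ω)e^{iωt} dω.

f(t) = 9 t^{2} e^{- \left|{t}\right|}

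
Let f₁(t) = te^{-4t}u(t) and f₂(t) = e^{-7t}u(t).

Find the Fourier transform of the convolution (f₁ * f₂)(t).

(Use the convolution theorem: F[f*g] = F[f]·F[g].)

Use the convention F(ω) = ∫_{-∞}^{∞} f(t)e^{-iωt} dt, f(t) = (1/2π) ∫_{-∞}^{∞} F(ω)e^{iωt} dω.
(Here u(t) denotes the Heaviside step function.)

F[f₁*f₂](ω) = \frac{1}{\left(i \omega + 4\right)^{2} \left(i \omega + 7\right)}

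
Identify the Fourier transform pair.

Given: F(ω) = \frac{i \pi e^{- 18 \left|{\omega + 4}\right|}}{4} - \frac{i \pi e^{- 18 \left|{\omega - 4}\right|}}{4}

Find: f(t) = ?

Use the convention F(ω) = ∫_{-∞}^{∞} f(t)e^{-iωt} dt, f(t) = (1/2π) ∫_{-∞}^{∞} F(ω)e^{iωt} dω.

f(t) = \frac{9 \sin{\left(4 t \right)}}{t^{2} + 324}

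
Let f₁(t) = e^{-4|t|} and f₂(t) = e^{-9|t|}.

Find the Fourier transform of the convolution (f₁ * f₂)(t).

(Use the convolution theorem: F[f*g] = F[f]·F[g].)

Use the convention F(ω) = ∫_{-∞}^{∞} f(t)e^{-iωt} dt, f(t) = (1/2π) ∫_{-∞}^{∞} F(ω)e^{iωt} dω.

F[f₁*f₂](ω) = \frac{144}{\left(\omega^{2} + 16\right) \left(\omega^{2} + 81\right)}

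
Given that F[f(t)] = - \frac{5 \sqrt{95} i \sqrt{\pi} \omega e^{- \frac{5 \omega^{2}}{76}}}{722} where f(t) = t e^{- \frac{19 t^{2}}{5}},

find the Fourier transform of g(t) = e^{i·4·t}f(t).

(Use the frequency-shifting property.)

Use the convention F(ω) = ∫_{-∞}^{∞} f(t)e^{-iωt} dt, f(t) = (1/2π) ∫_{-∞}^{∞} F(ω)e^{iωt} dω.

F[g](ω) = \frac{5 \sqrt{95} i \sqrt{\pi} \left(4 - \omega\right) e^{- \frac{5 \left(\omega - 4\right)^{2}}{76}}}{722}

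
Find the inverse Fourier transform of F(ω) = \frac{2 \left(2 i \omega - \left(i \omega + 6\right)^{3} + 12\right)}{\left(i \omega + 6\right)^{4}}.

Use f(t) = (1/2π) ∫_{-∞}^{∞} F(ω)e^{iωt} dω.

f(t) = 2 \left(t^{2} - 1\right) e^{- 6 t} u\left(t\right)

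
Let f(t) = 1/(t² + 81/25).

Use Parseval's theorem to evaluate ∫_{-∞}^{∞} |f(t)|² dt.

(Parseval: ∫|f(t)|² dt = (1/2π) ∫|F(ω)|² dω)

∫|f(t)|² dt = \frac{125 \pi}{1458}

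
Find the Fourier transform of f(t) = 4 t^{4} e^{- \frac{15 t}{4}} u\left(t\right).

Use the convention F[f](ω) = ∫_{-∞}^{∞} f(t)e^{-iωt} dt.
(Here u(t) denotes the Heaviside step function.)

F(ω) = \frac{98304}{\left(4 i \omega + 15\right)^{5}}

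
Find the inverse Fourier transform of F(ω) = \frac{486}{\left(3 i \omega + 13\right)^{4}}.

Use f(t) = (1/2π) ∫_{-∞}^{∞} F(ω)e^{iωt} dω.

f(t) = t^{3} e^{- \frac{13 t}{3}} u\left(t\right)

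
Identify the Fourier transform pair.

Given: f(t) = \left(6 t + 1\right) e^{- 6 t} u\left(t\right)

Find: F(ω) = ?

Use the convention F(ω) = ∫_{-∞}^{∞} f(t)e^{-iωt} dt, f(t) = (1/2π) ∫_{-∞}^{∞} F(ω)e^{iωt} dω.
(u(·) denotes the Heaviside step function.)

F(ω) = \frac{- i \omega - 12}{\omega^{2} - 12 i \omega - 36}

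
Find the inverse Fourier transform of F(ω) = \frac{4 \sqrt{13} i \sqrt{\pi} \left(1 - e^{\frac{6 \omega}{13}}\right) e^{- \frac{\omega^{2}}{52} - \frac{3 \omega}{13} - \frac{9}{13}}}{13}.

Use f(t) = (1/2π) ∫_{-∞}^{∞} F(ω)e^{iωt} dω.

f(t) = 8 e^{- 13 t^{2}} \sin{\left(6 t \right)}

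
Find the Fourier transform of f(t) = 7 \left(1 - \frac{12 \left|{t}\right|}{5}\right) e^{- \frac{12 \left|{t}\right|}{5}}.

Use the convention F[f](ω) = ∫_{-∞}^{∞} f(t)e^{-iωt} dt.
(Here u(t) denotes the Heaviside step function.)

F(ω) = \frac{42000 \omega^{2}}{\left(25 \omega^{2} + 144\right)^{2}}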